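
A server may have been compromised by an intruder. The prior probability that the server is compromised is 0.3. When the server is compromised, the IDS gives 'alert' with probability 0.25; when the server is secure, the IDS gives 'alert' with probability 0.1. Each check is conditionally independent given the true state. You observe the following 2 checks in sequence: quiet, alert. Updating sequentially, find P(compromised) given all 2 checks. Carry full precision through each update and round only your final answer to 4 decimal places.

After 'quiet': P(compromised) = 0.75·0.3000 / (0.75·0.3000 + 0.9·0.7000) ≈ 0.2632
After 'alert': P(compromised) = 0.25·0.2632 / (0.25·0.2632 + 0.1·0.7368) ≈ 0.4717

0.4717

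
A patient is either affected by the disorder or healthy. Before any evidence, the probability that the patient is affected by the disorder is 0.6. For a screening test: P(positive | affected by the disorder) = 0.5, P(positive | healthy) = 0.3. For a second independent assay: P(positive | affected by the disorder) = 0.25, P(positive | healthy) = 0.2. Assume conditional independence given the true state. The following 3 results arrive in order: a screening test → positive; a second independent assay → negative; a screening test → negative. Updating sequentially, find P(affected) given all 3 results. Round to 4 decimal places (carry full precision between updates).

0.6260

After a screening test='positive': P(affected) = 0.5·0.6000 / (0.5·0.6000 + 0.3·0.4000) ≈ 0.7143
After a second independent assay='negative': P(affected) = 0.75·0.7143 / (0.75·0.7143 + 0.8·0.2857) ≈ 0.7009
After a screening test='negative': P(affected) = 0.5·0.7009 / (0.5·0.7009 + 0.7·0.2991) ≈ 0.6260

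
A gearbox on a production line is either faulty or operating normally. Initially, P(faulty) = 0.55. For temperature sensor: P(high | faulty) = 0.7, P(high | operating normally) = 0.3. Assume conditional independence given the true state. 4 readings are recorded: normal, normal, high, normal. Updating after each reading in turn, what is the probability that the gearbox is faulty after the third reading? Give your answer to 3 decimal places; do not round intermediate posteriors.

0.344

After 'normal': P(faulty) = 0.3·0.5500 / (0.3·0.5500 + 0.7·0.4500) ≈ 0.3438
After 'normal': P(faulty) = 0.3·0.3438 / (0.3·0.3438 + 0.7·0.6562) ≈ 0.1833
After 'high': P(faulty) = 0.7·0.1833 / (0.7·0.1833 + 0.3·0.8167) ≈ 0.3438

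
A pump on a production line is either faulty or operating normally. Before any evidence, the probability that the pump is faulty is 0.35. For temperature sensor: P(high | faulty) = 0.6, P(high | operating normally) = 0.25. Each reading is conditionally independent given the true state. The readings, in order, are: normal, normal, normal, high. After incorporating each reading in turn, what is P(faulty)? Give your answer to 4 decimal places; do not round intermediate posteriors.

0.1639

After 'normal': P(faulty) = 0.4·0.3500 / (0.4·0.3500 + 0.75·0.6500) ≈ 0.2231
After 'normal': P(faulty) = 0.4·0.2231 / (0.4·0.2231 + 0.75·0.7769) ≈ 0.1328
After 'normal': P(faulty) = 0.4·0.1328 / (0.4·0.1328 + 0.75·0.8672) ≈ 0.0755
After 'high': P(faulty) = 0.6·0.0755 / (0.6·0.0755 + 0.25·0.9245) ≈ 0.1639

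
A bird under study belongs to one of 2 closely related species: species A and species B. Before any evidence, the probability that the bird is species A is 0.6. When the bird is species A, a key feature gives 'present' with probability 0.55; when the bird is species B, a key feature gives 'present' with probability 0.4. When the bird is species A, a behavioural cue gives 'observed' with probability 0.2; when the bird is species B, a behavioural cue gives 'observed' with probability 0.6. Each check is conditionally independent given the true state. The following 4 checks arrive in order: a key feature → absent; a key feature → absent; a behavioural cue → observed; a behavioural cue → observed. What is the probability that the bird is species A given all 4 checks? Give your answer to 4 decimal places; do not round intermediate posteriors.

0.0857

After a key feature='absent': P(species A) = 0.45·0.6000 / (0.45·0.6000 + 0.6·0.4000) ≈ 0.5294
After a key feature='absent': P(species A) = 0.45·0.5294 / (0.45·0.5294 + 0.6·0.4706) ≈ 0.4576
After a behavioural cue='observed': P(species A) = 0.2·0.4576 / (0.2·0.4576 + 0.6·0.5424) ≈ 0.2195
After a behavioural cue='observed': P(species A) = 0.2·0.2195 / (0.2·0.2195 + 0.6·0.7805) ≈ 0.0857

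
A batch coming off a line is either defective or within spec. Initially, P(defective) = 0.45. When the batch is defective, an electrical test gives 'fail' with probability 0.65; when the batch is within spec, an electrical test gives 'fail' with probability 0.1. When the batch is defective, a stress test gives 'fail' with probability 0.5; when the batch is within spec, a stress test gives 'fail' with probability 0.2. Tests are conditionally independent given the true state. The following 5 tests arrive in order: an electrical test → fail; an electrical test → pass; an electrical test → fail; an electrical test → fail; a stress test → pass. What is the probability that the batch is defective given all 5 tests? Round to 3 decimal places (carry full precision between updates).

After an electrical test='fail': P(defective) = 0.65·0.4500 / (0.65·0.4500 + 0.1·0.5500) ≈ 0.8417
After an electrical test='pass': P(defective) = 0.35·0.8417 / (0.35·0.8417 + 0.9·0.1583) ≈ 0.6741
After an electrical test='fail': P(defective) = 0.65·0.6741 / (0.65·0.6741 + 0.1·0.3259) ≈ 0.9308
After an electrical test='fail': P(defective) = 0.65·0.9308 / (0.65·0.9308 + 0.1·0.0692) ≈ 0.9887
After a stress test='pass': P(defective) = 0.5·0.9887 / (0.5·0.9887 + 0.8·0.0113) ≈ 0.9820

0.982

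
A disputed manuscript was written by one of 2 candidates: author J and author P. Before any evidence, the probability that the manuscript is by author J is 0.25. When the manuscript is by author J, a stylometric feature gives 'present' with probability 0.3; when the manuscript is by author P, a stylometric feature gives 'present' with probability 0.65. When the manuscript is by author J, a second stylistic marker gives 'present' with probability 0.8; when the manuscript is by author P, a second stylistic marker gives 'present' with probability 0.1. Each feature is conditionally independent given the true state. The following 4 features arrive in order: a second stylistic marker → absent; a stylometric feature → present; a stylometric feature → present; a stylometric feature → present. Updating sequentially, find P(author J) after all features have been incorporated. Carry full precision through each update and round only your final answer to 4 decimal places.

After a second stylistic marker='absent': P(author J) = 0.2·0.2500 / (0.2·0.2500 + 0.9·0.7500) ≈ 0.0690
After a stylometric feature='present': P(author J) = 0.3·0.0690 / (0.3·0.0690 + 0.65·0.9310) ≈ 0.0331
After a stylometric feature='present': P(author J) = 0.3·0.0331 / (0.3·0.0331 + 0.65·0.9669) ≈ 0.0155
After a stylometric feature='present': P(author J) = 0.3·0.0155 / (0.3·0.0155 + 0.65·0.9845) ≈ 0.0072

0.0072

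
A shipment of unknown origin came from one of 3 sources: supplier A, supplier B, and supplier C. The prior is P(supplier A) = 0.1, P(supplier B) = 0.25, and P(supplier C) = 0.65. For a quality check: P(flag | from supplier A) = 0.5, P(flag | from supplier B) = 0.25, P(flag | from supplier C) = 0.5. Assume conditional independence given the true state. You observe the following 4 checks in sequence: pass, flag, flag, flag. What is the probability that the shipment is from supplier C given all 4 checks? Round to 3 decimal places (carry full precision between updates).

After 'pass': normaliser = 0.5·0.1000 + 0.75·0.2500 + 0.5·0.6500; P(supplier A) ≈ 0.0889, P(supplier B) ≈ 0.3333, P(supplier C) ≈ 0.5778
After 'flag': normaliser = 0.5·0.0889 + 0.25·0.3333 + 0.5·0.5778; P(supplier A) ≈ 0.1067, P(supplier B) ≈ 0.2000, P(supplier C) ≈ 0.6933
After 'flag': normaliser = 0.5·0.1067 + 0.25·0.2000 + 0.5·0.6933; P(supplier A) ≈ 0.1185, P(supplier B) ≈ 0.1111, P(supplier C) ≈ 0.7704
After 'flag': normaliser = 0.5·0.1185 + 0.25·0.1111 + 0.5·0.7704; P(supplier A) ≈ 0.1255, P(supplier B) ≈ 0.0588, P(supplier C) ≈ 0.8157

0.816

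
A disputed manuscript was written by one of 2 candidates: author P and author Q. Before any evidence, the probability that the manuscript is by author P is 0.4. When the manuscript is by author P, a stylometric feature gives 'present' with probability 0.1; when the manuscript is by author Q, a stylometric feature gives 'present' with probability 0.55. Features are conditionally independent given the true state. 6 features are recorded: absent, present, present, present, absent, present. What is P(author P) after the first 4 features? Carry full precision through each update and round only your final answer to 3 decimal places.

0.008

After 'absent': P(author P) = 0.9·0.4000 / (0.9·0.4000 + 0.45·0.6000) ≈ 0.5714
After 'present': P(author P) = 0.1·0.5714 / (0.1·0.5714 + 0.55·0.4286) ≈ 0.1951
After 'present': P(author P) = 0.1·0.1951 / (0.1·0.1951 + 0.55·0.8049) ≈ 0.0422
After 'present': P(author P) = 0.1·0.0422 / (0.1·0.0422 + 0.55·0.9578) ≈ 0.0080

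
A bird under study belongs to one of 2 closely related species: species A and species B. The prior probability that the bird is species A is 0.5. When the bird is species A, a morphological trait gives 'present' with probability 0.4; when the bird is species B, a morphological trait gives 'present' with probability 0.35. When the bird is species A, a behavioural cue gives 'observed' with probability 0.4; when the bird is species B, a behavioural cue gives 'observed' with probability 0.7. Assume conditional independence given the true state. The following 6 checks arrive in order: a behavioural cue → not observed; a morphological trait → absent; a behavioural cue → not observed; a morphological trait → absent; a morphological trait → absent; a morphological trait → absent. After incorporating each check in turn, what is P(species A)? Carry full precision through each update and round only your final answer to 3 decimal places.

After a behavioural cue='not observed': P(species A) = 0.6·0.5000 / (0.6·0.5000 + 0.3·0.5000) ≈ 0.6667
After a morphological trait='absent': P(species A) = 0.6·0.6667 / (0.6·0.6667 + 0.65·0.3333) ≈ 0.6486
After a behavioural cue='not observed': P(species A) = 0.6·0.6486 / (0.6·0.6486 + 0.3·0.3514) ≈ 0.7869
After a morphological trait='absent': P(species A) = 0.6·0.7869 / (0.6·0.7869 + 0.65·0.2131) ≈ 0.7732
After a morphological trait='absent': P(species A) = 0.6·0.7732 / (0.6·0.7732 + 0.65·0.2268) ≈ 0.7588
After a morphological trait='absent': P(species A) = 0.6·0.7588 / (0.6·0.7588 + 0.65·0.2412) ≈ 0.7439

0.744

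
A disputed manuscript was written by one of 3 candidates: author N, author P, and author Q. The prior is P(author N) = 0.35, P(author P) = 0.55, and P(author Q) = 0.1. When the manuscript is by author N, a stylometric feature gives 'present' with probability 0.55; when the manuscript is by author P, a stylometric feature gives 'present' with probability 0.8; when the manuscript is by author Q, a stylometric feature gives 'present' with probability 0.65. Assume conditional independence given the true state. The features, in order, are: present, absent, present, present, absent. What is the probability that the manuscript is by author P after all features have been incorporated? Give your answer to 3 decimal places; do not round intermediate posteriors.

0.426

After 'present': normaliser = 0.55·0.3500 + 0.8·0.5500 + 0.65·0.1000; P(author N) ≈ 0.2760, P(author P) ≈ 0.6308, P(author Q) ≈ 0.0932
After 'absent': normaliser = 0.45·0.2760 + 0.2·0.6308 + 0.35·0.0932; P(author N) ≈ 0.4389, P(author P) ≈ 0.4459, P(author Q) ≈ 0.1153
After 'present': normaliser = 0.55·0.4389 + 0.8·0.4459 + 0.65·0.1153; P(author N) ≈ 0.3587, P(author P) ≈ 0.5300, P(author Q) ≈ 0.1113
After 'present': normaliser = 0.55·0.3587 + 0.8·0.5300 + 0.65·0.1113; P(author N) ≈ 0.2844, P(author P) ≈ 0.6113, P(author Q) ≈ 0.1043
After 'absent': normaliser = 0.45·0.2844 + 0.2·0.6113 + 0.35·0.1043; P(author N) ≈ 0.4463, P(author P) ≈ 0.4263, P(author Q) ≈ 0.1273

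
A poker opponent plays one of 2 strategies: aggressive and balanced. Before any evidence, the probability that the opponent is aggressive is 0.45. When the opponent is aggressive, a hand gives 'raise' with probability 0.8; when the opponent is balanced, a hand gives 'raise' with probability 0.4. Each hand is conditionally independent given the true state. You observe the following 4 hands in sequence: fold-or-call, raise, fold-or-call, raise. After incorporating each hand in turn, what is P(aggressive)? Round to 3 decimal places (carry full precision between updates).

After 'fold-or-call': P(aggressive) = 0.2·0.4500 / (0.2·0.4500 + 0.6·0.5500) ≈ 0.2143
After 'raise': P(aggressive) = 0.8·0.2143 / (0.8·0.2143 + 0.4·0.7857) ≈ 0.3529
After 'fold-or-call': P(aggressive) = 0.2·0.3529 / (0.2·0.3529 + 0.6·0.6471) ≈ 0.1538
After 'raise': P(aggressive) = 0.8·0.1538 / (0.8·0.1538 + 0.4·0.8462) ≈ 0.2667

0.267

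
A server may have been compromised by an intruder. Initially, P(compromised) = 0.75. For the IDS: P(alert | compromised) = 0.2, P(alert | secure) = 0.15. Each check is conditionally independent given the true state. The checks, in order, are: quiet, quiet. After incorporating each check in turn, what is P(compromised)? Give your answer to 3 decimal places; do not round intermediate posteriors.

0.727

After 'quiet': P(compromised) = 0.8·0.7500 / (0.8·0.7500 + 0.85·0.2500) ≈ 0.7385
After 'quiet': P(compromised) = 0.8·0.7385 / (0.8·0.7385 + 0.85·0.2615) ≈ 0.7266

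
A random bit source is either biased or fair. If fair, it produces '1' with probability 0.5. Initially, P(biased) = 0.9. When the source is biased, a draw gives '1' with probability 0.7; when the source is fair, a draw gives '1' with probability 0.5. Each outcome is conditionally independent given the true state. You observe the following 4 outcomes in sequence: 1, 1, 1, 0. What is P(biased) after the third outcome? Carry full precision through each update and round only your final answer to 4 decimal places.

Apply Bayes' rule sequentially, carrying P(biased) forward.
After '1': P(biased) = 0.7·0.9000 / (0.7·0.9000 + 0.5·0.1000) ≈ 0.9265
After '1': P(biased) = 0.7·0.9265 / (0.7·0.9265 + 0.5·0.0735) ≈ 0.9464
After '1': P(biased) = 0.7·0.9464 / (0.7·0.9464 + 0.5·0.0536) ≈ 0.9611

0.9611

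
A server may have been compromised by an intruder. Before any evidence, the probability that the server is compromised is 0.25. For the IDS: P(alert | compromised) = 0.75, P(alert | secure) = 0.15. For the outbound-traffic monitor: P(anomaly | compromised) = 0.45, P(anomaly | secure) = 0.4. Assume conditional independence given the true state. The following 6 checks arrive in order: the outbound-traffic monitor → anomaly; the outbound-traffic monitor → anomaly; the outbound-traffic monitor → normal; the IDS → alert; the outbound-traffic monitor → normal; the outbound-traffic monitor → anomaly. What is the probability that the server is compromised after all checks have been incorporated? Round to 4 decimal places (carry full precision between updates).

After the outbound-traffic monitor='anomaly': P(compromised) = 0.45·0.2500 / (0.45·0.2500 + 0.4·0.7500) ≈ 0.2727
After the outbound-traffic monitor='anomaly': P(compromised) = 0.45·0.2727 / (0.45·0.2727 + 0.4·0.7273) ≈ 0.2967
After the outbound-traffic monitor='normal': P(compromised) = 0.55·0.2967 / (0.55·0.2967 + 0.6·0.7033) ≈ 0.2789
After the IDS='alert': P(compromised) = 0.75·0.2789 / (0.75·0.2789 + 0.15·0.7211) ≈ 0.6591
After the outbound-traffic monitor='normal': P(compromised) = 0.55·0.6591 / (0.55·0.6591 + 0.6·0.3409) ≈ 0.6393
After the outbound-traffic monitor='anomaly': P(compromised) = 0.45·0.6393 / (0.45·0.6393 + 0.4·0.3607) ≈ 0.6660

0.6660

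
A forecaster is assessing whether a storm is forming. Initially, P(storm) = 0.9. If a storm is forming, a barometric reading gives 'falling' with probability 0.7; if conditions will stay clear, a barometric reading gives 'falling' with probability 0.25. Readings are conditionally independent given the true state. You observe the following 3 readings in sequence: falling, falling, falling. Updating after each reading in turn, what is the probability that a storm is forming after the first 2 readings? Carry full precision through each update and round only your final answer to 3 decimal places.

After 'falling': P(storm) = 0.7·0.9000 / (0.7·0.9000 + 0.25·0.1000) ≈ 0.9618
After 'falling': P(storm) = 0.7·0.9618 / (0.7·0.9618 + 0.25·0.0382) ≈ 0.9860

0.986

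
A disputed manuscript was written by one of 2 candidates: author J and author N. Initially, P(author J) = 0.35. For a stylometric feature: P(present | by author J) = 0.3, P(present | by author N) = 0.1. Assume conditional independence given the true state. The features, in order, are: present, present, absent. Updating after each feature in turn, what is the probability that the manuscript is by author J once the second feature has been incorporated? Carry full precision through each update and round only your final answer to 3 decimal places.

Each posterior becomes the prior for the next update.
After 'present': P(author J) = 0.3·0.3500 / (0.3·0.3500 + 0.1·0.6500) ≈ 0.6176
After 'present': P(author J) = 0.3·0.6176 / (0.3·0.6176 + 0.1·0.3824) ≈ 0.8289

0.829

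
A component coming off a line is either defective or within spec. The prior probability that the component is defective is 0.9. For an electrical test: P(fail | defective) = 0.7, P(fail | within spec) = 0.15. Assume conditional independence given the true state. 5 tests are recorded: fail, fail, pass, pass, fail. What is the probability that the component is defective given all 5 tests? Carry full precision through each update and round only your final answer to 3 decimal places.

0.991

After 'fail': P(defective) = 0.7·0.9000 / (0.7·0.9000 + 0.15·0.1000) ≈ 0.9767
After 'fail': P(defective) = 0.7·0.9767 / (0.7·0.9767 + 0.15·0.0233) ≈ 0.9949
After 'pass': P(defective) = 0.3·0.9949 / (0.3·0.9949 + 0.85·0.0051) ≈ 0.9858
After 'pass': P(defective) = 0.3·0.9858 / (0.3·0.9858 + 0.85·0.0142) ≈ 0.9607
After 'fail': P(defective) = 0.7·0.9607 / (0.7·0.9607 + 0.15·0.0393) ≈ 0.9913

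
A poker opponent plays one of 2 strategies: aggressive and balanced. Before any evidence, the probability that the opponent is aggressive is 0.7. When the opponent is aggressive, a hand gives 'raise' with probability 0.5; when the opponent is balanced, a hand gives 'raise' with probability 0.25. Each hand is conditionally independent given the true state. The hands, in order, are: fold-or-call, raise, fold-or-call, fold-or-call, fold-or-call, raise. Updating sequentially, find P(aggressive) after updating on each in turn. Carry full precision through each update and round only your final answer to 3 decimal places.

After 'fold-or-call': P(aggressive) = 0.5·0.7000 / (0.5·0.7000 + 0.75·0.3000) ≈ 0.6087
After 'raise': P(aggressive) = 0.5·0.6087 / (0.5·0.6087 + 0.25·0.3913) ≈ 0.7568
After 'fold-or-call': P(aggressive) = 0.5·0.7568 / (0.5·0.7568 + 0.75·0.2432) ≈ 0.6747
After 'fold-or-call': P(aggressive) = 0.5·0.6747 / (0.5·0.6747 + 0.75·0.3253) ≈ 0.5803
After 'fold-or-call': P(aggressive) = 0.5·0.5803 / (0.5·0.5803 + 0.75·0.4197) ≈ 0.4797
After 'raise': P(aggressive) = 0.5·0.4797 / (0.5·0.4797 + 0.25·0.5203) ≈ 0.6483

0.648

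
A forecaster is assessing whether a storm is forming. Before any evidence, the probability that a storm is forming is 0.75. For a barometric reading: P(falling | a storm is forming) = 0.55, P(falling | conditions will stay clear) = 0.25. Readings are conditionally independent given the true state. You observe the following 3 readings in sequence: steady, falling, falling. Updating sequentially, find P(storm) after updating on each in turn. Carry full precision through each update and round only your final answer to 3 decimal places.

0.897

After 'steady': P(storm) = 0.45·0.7500 / (0.45·0.7500 + 0.75·0.2500) ≈ 0.6429
After 'falling': P(storm) = 0.55·0.6429 / (0.55·0.6429 + 0.25·0.3571) ≈ 0.7984
After 'falling': P(storm) = 0.55·0.7984 / (0.55·0.7984 + 0.25·0.2016) ≈ 0.8970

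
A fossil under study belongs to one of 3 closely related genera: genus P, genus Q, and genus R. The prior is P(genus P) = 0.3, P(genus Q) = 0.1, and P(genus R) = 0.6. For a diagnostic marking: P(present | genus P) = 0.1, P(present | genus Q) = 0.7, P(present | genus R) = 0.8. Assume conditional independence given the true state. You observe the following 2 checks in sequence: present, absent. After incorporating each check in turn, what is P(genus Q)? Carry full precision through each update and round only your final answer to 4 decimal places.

0.1458

After 'present': normaliser = 0.1·0.3000 + 0.7·0.1000 + 0.8·0.6000; P(genus P) ≈ 0.0517, P(genus Q) ≈ 0.1207, P(genus R) ≈ 0.8276
After 'absent': normaliser = 0.9·0.0517 + 0.3·0.1207 + 0.2·0.8276; P(genus P) ≈ 0.1875, P(genus Q) ≈ 0.1458, P(genus R) ≈ 0.6667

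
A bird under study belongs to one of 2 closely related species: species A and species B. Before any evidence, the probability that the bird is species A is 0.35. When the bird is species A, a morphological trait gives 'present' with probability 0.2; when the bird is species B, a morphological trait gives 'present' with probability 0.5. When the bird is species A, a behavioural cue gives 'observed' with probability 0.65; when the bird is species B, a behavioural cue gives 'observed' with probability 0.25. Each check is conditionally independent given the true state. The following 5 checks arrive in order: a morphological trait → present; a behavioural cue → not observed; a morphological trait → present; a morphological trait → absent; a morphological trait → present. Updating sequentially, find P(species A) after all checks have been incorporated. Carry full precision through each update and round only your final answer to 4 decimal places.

After a morphological trait='present': P(species A) = 0.2·0.3500 / (0.2·0.3500 + 0.5·0.6500) ≈ 0.1772
After a behavioural cue='not observed': P(species A) = 0.35·0.1772 / (0.35·0.1772 + 0.75·0.8228) ≈ 0.0913
After a morphological trait='present': P(species A) = 0.2·0.0913 / (0.2·0.0913 + 0.5·0.9087) ≈ 0.0387
After a morphological trait='absent': P(species A) = 0.8·0.0387 / (0.8·0.0387 + 0.5·0.9613) ≈ 0.0604
After a morphological trait='present': P(species A) = 0.2·0.0604 / (0.2·0.0604 + 0.5·0.9396) ≈ 0.0251

0.0251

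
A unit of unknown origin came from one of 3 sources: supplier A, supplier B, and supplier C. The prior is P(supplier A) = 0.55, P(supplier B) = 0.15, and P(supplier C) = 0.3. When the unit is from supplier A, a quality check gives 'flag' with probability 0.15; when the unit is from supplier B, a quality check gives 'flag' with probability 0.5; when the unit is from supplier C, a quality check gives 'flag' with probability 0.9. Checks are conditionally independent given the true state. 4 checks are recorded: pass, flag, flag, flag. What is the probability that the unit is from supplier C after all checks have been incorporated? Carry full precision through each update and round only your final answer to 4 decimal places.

Each posterior becomes the prior for the next update.
After 'pass': normaliser = 0.85·0.5500 + 0.5·0.1500 + 0.1·0.3000; P(supplier A) ≈ 0.8166, P(supplier B) ≈ 0.1310, P(supplier C) ≈ 0.0524
After 'flag': normaliser = 0.15·0.8166 + 0.5·0.1310 + 0.9·0.0524; P(supplier A) ≈ 0.5209, P(supplier B) ≈ 0.2786, P(supplier C) ≈ 0.2006
After 'flag': normaliser = 0.15·0.5209 + 0.5·0.2786 + 0.9·0.2006; P(supplier A) ≈ 0.1964, P(supplier B) ≈ 0.3500, P(supplier C) ≈ 0.4536
After 'flag': normaliser = 0.15·0.1964 + 0.5·0.3500 + 0.9·0.4536; P(supplier A) ≈ 0.0481, P(supplier B) ≈ 0.2856, P(supplier C) ≈ 0.6663

0.6663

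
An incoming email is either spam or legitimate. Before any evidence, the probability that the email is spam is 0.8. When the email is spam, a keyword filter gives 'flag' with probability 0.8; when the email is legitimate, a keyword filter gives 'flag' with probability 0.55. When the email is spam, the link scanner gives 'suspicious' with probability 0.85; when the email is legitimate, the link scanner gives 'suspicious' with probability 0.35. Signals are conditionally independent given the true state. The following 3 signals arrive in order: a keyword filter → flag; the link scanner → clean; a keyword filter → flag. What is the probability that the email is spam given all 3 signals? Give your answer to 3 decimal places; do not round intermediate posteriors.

0.661

After a keyword filter='flag': P(spam) = 0.8·0.8000 / (0.8·0.8000 + 0.55·0.2000) ≈ 0.8533
After the link scanner='clean': P(spam) = 0.15·0.8533 / (0.15·0.8533 + 0.65·0.1467) ≈ 0.5731
After a keyword filter='flag': P(spam) = 0.8·0.5731 / (0.8·0.5731 + 0.55·0.4269) ≈ 0.6614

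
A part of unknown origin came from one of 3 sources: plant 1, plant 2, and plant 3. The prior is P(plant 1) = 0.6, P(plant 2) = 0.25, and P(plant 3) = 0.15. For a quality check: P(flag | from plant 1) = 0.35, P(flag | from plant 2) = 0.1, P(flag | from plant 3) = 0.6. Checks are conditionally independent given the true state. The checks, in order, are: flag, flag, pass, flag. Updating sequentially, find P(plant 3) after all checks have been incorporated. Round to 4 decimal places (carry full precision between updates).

0.4334

After 'flag': normaliser = 0.35·0.6000 + 0.1·0.2500 + 0.6·0.1500; P(plant 1) ≈ 0.6462, P(plant 2) ≈ 0.0769, P(plant 3) ≈ 0.2769
After 'flag': normaliser = 0.35·0.6462 + 0.1·0.0769 + 0.6·0.2769; P(plant 1) ≈ 0.5654, P(plant 2) ≈ 0.0192, P(plant 3) ≈ 0.4154
After 'pass': normaliser = 0.65·0.5654 + 0.9·0.0192 + 0.4·0.4154; P(plant 1) ≈ 0.6670, P(plant 2) ≈ 0.0314, P(plant 3) ≈ 0.3016
After 'flag': normaliser = 0.35·0.6670 + 0.1·0.0314 + 0.6·0.3016; P(plant 1) ≈ 0.5591, P(plant 2) ≈ 0.0075, P(plant 3) ≈ 0.4334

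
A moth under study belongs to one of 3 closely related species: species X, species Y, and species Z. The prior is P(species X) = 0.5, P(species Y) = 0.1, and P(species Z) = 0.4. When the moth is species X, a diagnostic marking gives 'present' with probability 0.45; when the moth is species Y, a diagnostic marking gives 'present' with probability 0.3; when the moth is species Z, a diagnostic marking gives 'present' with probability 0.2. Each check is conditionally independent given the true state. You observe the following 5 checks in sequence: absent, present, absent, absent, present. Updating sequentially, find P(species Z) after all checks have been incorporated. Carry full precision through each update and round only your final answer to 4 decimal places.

After 'absent': normaliser = 0.55·0.5000 + 0.7·0.1000 + 0.8·0.4000; P(species X) ≈ 0.4135, P(species Y) ≈ 0.1053, P(species Z) ≈ 0.4812
After 'present': normaliser = 0.45·0.4135 + 0.3·0.1053 + 0.2·0.4812; P(species X) ≈ 0.5928, P(species Y) ≈ 0.1006, P(species Z) ≈ 0.3066
After 'absent': normaliser = 0.55·0.5928 + 0.7·0.1006 + 0.8·0.3066; P(species X) ≈ 0.5081, P(species Y) ≈ 0.1097, P(species Z) ≈ 0.3822
After 'absent': normaliser = 0.55·0.5081 + 0.7·0.1097 + 0.8·0.3822; P(species X) ≈ 0.4221, P(species Y) ≈ 0.1160, P(species Z) ≈ 0.4619
After 'present': normaliser = 0.45·0.4221 + 0.3·0.1160 + 0.2·0.4619; P(species X) ≈ 0.5990, P(species Y) ≈ 0.1098, P(species Z) ≈ 0.2913

0.2913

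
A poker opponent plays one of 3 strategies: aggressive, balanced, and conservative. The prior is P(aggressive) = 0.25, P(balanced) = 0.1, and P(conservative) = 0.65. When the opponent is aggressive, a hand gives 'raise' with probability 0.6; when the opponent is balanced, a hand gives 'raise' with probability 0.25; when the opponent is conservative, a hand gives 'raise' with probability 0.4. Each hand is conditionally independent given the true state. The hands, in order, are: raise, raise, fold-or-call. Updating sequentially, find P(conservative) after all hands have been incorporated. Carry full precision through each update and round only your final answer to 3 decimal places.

After 'raise': normaliser = 0.6·0.2500 + 0.25·0.1000 + 0.4·0.6500; P(aggressive) ≈ 0.3448, P(balanced) ≈ 0.0575, P(conservative) ≈ 0.5977
After 'raise': normaliser = 0.6·0.3448 + 0.25·0.0575 + 0.4·0.5977; P(aggressive) ≈ 0.4494, P(balanced) ≈ 0.0312, P(conservative) ≈ 0.5194
After 'fold-or-call': normaliser = 0.4·0.4494 + 0.75·0.0312 + 0.6·0.5194; P(aggressive) ≈ 0.3492, P(balanced) ≈ 0.0455, P(conservative) ≈ 0.6053

0.605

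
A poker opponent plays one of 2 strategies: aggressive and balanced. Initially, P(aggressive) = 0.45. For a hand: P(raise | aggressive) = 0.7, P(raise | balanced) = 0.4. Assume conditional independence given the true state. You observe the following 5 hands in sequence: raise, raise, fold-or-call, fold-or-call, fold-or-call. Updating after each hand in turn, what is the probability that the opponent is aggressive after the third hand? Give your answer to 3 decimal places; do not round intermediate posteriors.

After 'raise': P(aggressive) = 0.7·0.4500 / (0.7·0.4500 + 0.4·0.5500) ≈ 0.5888
After 'raise': P(aggressive) = 0.7·0.5888 / (0.7·0.5888 + 0.4·0.4112) ≈ 0.7147
After 'fold-or-call': P(aggressive) = 0.3·0.7147 / (0.3·0.7147 + 0.6·0.2853) ≈ 0.5561

0.556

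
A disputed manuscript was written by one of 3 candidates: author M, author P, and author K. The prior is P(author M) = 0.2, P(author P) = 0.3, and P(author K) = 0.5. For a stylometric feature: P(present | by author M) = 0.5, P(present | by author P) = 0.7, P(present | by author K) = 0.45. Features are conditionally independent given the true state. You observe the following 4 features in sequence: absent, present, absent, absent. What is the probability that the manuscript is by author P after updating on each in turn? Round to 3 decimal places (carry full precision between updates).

After 'absent': normaliser = 0.5·0.2000 + 0.3·0.3000 + 0.55·0.5000; P(author M) ≈ 0.2151, P(author P) ≈ 0.1935, P(author K) ≈ 0.5914
After 'present': normaliser = 0.5·0.2151 + 0.7·0.1935 + 0.45·0.5914; P(author M) ≈ 0.2112, P(author P) ≈ 0.2661, P(author K) ≈ 0.5227
After 'absent': normaliser = 0.5·0.2112 + 0.3·0.2661 + 0.55·0.5227; P(author M) ≈ 0.2233, P(author P) ≈ 0.1688, P(author K) ≈ 0.6079
After 'absent': normaliser = 0.5·0.2233 + 0.3·0.1688 + 0.55·0.6079; P(author M) ≈ 0.2248, P(author P) ≈ 0.1020, P(author K) ≈ 0.6732

0.102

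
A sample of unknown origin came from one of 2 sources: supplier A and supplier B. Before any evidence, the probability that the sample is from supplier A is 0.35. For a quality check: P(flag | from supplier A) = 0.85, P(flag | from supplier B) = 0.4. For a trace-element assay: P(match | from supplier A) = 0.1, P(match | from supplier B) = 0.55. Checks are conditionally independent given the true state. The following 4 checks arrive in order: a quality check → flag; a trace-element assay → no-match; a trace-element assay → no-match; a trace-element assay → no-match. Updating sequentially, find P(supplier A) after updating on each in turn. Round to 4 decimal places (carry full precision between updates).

Each posterior becomes the prior for the next update.
After a quality check='flag': P(supplier A) = 0.85·0.3500 / (0.85·0.3500 + 0.4·0.6500) ≈ 0.5336
After a trace-element assay='no-match': P(supplier A) = 0.9·0.5336 / (0.9·0.5336 + 0.45·0.4664) ≈ 0.6959
After a trace-element assay='no-match': P(supplier A) = 0.9·0.6959 / (0.9·0.6959 + 0.45·0.3041) ≈ 0.8207
After a trace-element assay='no-match': P(supplier A) = 0.9·0.8207 / (0.9·0.8207 + 0.45·0.1793) ≈ 0.9015

0.9015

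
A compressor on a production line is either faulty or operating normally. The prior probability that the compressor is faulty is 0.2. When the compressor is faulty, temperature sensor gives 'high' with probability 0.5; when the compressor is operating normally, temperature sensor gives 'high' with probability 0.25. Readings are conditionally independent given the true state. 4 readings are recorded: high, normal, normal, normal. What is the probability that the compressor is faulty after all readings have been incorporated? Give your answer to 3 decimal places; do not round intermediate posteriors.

0.129

Apply Bayes' rule sequentially, carrying P(faulty) forward.
After 'high': P(faulty) = 0.5·0.2000 / (0.5·0.2000 + 0.25·0.8000) ≈ 0.3333
After 'normal': P(faulty) = 0.5·0.3333 / (0.5·0.3333 + 0.75·0.6667) ≈ 0.2500
After 'normal': P(faulty) = 0.5·0.2500 / (0.5·0.2500 + 0.75·0.7500) ≈ 0.1818
After 'normal': P(faulty) = 0.5·0.1818 / (0.5·0.1818 + 0.75·0.8182) ≈ 0.1290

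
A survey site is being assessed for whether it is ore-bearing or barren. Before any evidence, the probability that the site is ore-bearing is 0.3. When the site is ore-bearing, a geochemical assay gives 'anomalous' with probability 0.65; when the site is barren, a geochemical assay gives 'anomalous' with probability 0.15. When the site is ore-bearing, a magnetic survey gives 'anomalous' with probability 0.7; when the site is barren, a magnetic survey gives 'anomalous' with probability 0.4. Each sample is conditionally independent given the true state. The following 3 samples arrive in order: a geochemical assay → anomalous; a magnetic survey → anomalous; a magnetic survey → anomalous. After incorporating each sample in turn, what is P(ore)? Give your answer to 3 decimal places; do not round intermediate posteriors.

After a geochemical assay='anomalous': P(ore) = 0.65·0.3000 / (0.65·0.3000 + 0.15·0.7000) ≈ 0.6500
After a magnetic survey='anomalous': P(ore) = 0.7·0.6500 / (0.7·0.6500 + 0.4·0.3500) ≈ 0.7647
After a magnetic survey='anomalous': P(ore) = 0.7·0.7647 / (0.7·0.7647 + 0.4·0.2353) ≈ 0.8505

0.850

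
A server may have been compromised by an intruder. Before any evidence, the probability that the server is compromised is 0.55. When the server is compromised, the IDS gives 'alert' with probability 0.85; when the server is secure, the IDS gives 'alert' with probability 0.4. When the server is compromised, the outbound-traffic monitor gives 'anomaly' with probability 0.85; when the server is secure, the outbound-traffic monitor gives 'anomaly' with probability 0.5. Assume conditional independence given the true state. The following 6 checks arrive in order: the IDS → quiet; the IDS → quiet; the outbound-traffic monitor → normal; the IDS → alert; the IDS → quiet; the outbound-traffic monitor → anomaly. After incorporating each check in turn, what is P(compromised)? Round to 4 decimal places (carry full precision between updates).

0.0203

After the IDS='quiet': P(compromised) = 0.15·0.5500 / (0.15·0.5500 + 0.6·0.4500) ≈ 0.2340
After the IDS='quiet': P(compromised) = 0.15·0.2340 / (0.15·0.2340 + 0.6·0.7660) ≈ 0.0710
After the outbound-traffic monitor='normal': P(compromised) = 0.15·0.0710 / (0.15·0.0710 + 0.5·0.9290) ≈ 0.0224
After the IDS='alert': P(compromised) = 0.85·0.0224 / (0.85·0.0224 + 0.4·0.9776) ≈ 0.0464
After the IDS='quiet': P(compromised) = 0.15·0.0464 / (0.15·0.0464 + 0.6·0.9536) ≈ 0.0120
After the outbound-traffic monitor='anomaly': P(compromised) = 0.85·0.0120 / (0.85·0.0120 + 0.5·0.9880) ≈ 0.0203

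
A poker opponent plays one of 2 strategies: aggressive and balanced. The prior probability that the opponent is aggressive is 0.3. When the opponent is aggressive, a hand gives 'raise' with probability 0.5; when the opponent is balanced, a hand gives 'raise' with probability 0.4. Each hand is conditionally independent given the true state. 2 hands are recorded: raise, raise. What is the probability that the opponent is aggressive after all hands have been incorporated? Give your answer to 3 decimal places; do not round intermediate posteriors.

0.401

After 'raise': P(aggressive) = 0.5·0.3000 / (0.5·0.3000 + 0.4·0.7000) ≈ 0.3488
After 'raise': P(aggressive) = 0.5·0.3488 / (0.5·0.3488 + 0.4·0.6512) ≈ 0.4011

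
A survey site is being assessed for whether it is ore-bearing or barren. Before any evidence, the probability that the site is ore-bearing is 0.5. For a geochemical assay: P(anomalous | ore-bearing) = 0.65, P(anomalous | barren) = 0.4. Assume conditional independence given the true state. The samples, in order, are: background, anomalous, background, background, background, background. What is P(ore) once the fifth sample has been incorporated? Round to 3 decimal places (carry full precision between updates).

Each posterior becomes the prior for the next update.
After 'background': P(ore) = 0.35·0.5000 / (0.35·0.5000 + 0.6·0.5000) ≈ 0.3684
After 'anomalous': P(ore) = 0.65·0.3684 / (0.65·0.3684 + 0.4·0.6316) ≈ 0.4866
After 'background': P(ore) = 0.35·0.4866 / (0.35·0.4866 + 0.6·0.5134) ≈ 0.3561
After 'background': P(ore) = 0.35·0.3561 / (0.35·0.3561 + 0.6·0.6439) ≈ 0.2439
After 'background': P(ore) = 0.35·0.2439 / (0.35·0.2439 + 0.6·0.7561) ≈ 0.1584

0.158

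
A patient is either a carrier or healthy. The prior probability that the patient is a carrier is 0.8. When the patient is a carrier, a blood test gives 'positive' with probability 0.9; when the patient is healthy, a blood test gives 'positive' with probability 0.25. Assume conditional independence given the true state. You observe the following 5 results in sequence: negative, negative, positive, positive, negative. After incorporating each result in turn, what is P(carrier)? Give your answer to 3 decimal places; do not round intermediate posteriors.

After 'negative': P(carrier) = 0.1·0.8000 / (0.1·0.8000 + 0.75·0.2000) ≈ 0.3478
After 'negative': P(carrier) = 0.1·0.3478 / (0.1·0.3478 + 0.75·0.6522) ≈ 0.0664
After 'positive': P(carrier) = 0.9·0.0664 / (0.9·0.0664 + 0.25·0.9336) ≈ 0.2038
After 'positive': P(carrier) = 0.9·0.2038 / (0.9·0.2038 + 0.25·0.7962) ≈ 0.4796
After 'negative': P(carrier) = 0.1·0.4796 / (0.1·0.4796 + 0.75·0.5204) ≈ 0.1094

0.109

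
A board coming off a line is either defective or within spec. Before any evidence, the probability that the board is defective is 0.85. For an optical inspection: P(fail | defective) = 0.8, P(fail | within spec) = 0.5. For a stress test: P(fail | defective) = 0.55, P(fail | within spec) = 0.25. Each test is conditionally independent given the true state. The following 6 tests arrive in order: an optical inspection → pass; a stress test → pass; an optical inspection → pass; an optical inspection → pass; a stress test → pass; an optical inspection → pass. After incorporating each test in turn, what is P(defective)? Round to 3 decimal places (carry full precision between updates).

0.050

After an optical inspection='pass': P(defective) = 0.2·0.8500 / (0.2·0.8500 + 0.5·0.1500) ≈ 0.6939
After a stress test='pass': P(defective) = 0.45·0.6939 / (0.45·0.6939 + 0.75·0.3061) ≈ 0.5763
After an optical inspection='pass': P(defective) = 0.2·0.5763 / (0.2·0.5763 + 0.5·0.4237) ≈ 0.3523
After an optical inspection='pass': P(defective) = 0.2·0.3523 / (0.2·0.3523 + 0.5·0.6477) ≈ 0.1787
After a stress test='pass': P(defective) = 0.45·0.1787 / (0.45·0.1787 + 0.75·0.8213) ≈ 0.1155
After an optical inspection='pass': P(defective) = 0.2·0.1155 / (0.2·0.1155 + 0.5·0.8845) ≈ 0.0496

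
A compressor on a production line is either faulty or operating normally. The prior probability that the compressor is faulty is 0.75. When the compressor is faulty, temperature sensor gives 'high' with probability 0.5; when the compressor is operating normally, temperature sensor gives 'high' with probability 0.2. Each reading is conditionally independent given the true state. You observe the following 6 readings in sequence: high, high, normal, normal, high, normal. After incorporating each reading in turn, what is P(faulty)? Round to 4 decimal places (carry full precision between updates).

After 'high': P(faulty) = 0.5·0.7500 / (0.5·0.7500 + 0.2·0.2500) ≈ 0.8824
After 'high': P(faulty) = 0.5·0.8824 / (0.5·0.8824 + 0.2·0.1176) ≈ 0.9494
After 'normal': P(faulty) = 0.5·0.9494 / (0.5·0.9494 + 0.8·0.0506) ≈ 0.9214
After 'normal': P(faulty) = 0.5·0.9214 / (0.5·0.9214 + 0.8·0.0786) ≈ 0.8799
After 'high': P(faulty) = 0.5·0.8799 / (0.5·0.8799 + 0.2·0.1201) ≈ 0.9482
After 'normal': P(faulty) = 0.5·0.9482 / (0.5·0.9482 + 0.8·0.0518) ≈ 0.9196

0.9196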